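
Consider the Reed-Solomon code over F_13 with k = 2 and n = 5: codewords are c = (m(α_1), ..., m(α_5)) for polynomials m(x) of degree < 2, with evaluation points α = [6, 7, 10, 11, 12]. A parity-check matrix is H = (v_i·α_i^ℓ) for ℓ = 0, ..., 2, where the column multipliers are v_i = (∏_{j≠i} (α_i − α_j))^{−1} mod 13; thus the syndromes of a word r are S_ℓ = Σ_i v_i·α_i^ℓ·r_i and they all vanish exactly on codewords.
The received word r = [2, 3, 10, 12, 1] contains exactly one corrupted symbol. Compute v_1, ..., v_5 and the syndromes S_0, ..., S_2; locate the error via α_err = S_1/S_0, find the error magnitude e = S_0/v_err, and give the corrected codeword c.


S = (5, 9, 11), error at position 2, error magnitude e = 12, c = [2, 4, 10, 12, 1].

Step 1: column multipliers v_i = (∏_{j≠i}(α_i − α_j))^{−1} mod 13.
  i = 1 (α = 6): (6−7)(6−10)(6−11)(6−12) = (−1)·(−4)·(−5)·(−6) = 120 ≡ 3, so v_1 = 3^{−1} = 9 (mod 13).
  i = 2 (α = 7): (7−6)(7−10)(7−11)(7−12) = 1·(−3)·(−4)·(−5) = −60 ≡ 5, so v_2 = 5^{−1} = 8 (mod 13).
  i = 3 (α = 10): (10−6)(10−7)(10−11)(10−12) = 4·3·(−1)·(−2) = 24 ≡ 11, so v_3 = 11^{−1} = 6 (mod 13).
  i = 4 (α = 11): (11−6)(11−7)(11−10)(11−12) = 5·4·1·(−1) = −20 ≡ 6, so v_4 = 6^{−1} = 11 (mod 13).
  i = 5 (α = 12): (12−6)(12−7)(12−10)(12−11) = 6·5·2·1 = 60 ≡ 8, so v_5 = 8^{−1} = 5 (mod 13).
  v = [9, 8, 6, 11, 5].
Step 2: syndromes of r = [2, 3, 10, 12, 1] (all sums mod 13).
  S_0 = Σ v_i r_i = 9·2 + 8·3 + 6·10 + 11·12 + 5·1 = 239 ≡ 5.
  S_1 = Σ v_i α_i r_i = 9·6·2 + 8·7·3 + 6·10·10 + 11·11·12 + 5·12·1 = 2388 ≡ 9.
  α_i^2 mod 13 = [10, 10, 9, 4, 1].
  S_2 = Σ v_i α_i^2 r_i = 9·10·2 + 8·10·3 + 6·9·10 + 11·4·12 + 5·1·1 = 1493 ≡ 11.
  S = (5, 9, 11) ≠ 0, so r is not a codeword (an error is present).
Step 3: locate the error. For a single error e at position i, S_ℓ = v_i·e·α_i^ℓ, so α_err = S_1/S_0.
  S_0^{−1} = 5^{−1} = 8 (mod 13), so α_err = 9·8 = 72 ≡ 7 = α_2. Error position i = 2.
  Consistency check: S_2/S_1 = 11·3 = 33 ≡ 7 = α_err ✓ (single-error assumption holds).
Step 4: error magnitude e = S_0/v_2 = S_0·∏_{j≠2}(α_2 − α_j) = 5·5 = 25 ≡ 12 (mod 13).
Step 5: correct position 2: c_2 = r_2 − e = 3 − 12 ≡ 4 (mod 13). Hence c = [2, 4, 10, 12, 1].
  Check: interpolating c through the α_i gives m(x) = 3 + 2·x (degree < 2) with m(α_i) = c_i for every i, so c is indeed a codeword.


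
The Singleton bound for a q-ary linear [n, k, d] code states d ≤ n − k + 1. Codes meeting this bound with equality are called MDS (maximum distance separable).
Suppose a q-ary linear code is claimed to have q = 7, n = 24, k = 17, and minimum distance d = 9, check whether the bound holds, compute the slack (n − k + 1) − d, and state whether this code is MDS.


Singleton RHS = n − k + 1 = 8, slack = -1, bound violated (no such code; not MDS).

Singleton bound: d ≤ n − k + 1.
Here n = 24, k = 17, so n − k + 1 = 8.
Given d = 9, check d ≤ 8: NO.
Slack = (n − k + 1) − d = -1.
The slack is negative: d = 9 exceeds n − k + 1 = 8 by 1, so the Singleton bound is violated and no linear [24, 17, 9]_7 code can exist. In particular it is not MDS (MDS requires d = n − k + 1 exactly).
Description: the claimed parameters are [24, 17, 9]_7; such a code would be impossible (violates the Singleton bound).


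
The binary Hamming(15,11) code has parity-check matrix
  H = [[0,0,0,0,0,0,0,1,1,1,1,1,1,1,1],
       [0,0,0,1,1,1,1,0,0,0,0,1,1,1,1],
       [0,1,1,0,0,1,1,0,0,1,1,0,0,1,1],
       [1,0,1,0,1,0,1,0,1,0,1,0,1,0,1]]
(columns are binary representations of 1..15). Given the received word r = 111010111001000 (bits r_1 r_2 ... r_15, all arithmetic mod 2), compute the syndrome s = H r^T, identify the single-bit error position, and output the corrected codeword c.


s = (1, 1, 1, 1)^T, error position = 15, corrected codeword c = 111010111001001

Compute s = H r^T mod 2 one row at a time:
  s_1 = 1 + 1 + 0 + 0 + 1 + 0 + 0 + 0 = 3 ≡ 1 (mod 2).
  s_2 = 0 + 1 + 0 + 1 + 1 + 0 + 0 + 0 = 3 ≡ 1 (mod 2).
  s_3 = 1 + 1 + 0 + 1 + 0 + 0 + 0 + 0 = 3 ≡ 1 (mod 2).
  s_4 = 1 + 1 + 1 + 1 + 1 + 0 + 0 + 0 = 5 ≡ 1 (mod 2).
s = (1, 1, 1, 1)^T — this equals column 15 of H (binary 1111), so error is at position 15.
Correct: flip bit 15 of r = 111010111001000 to get c = 111010111001001.


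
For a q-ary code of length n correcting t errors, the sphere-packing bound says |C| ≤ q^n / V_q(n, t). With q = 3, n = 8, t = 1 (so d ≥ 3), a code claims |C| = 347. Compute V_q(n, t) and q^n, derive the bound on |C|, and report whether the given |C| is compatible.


V_q(n, t) = 17, q^n = 6561, Hamming bound = 385, |C| = 347 ≤ bound (satisfied).

Step 1: Compute V_q(n, t) = Σ_{j=0}^1 C(n, j) (q−1)^j.
  j = 0: C(8,0)·(2)^0 = 1·1 = 1.
  j = 1: C(8,1)·(2)^1 = 8·2 = 16.
  V_q(n, t) = 1 + 16 = 17.
Step 2: q^n = 3^8 = 6561.
Step 3: Hamming bound ⌊q^n / V_q(n,t)⌋ = ⌊6561/17⌋ = 385.
Step 4: Compare |C| = 347 to 385: satisfied.
The claimed |C| lies below the Hamming bound.


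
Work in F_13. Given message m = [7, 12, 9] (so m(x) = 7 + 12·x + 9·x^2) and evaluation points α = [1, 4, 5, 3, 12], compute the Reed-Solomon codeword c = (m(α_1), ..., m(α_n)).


c = [2, 4, 6, 7, 4]

Message polynomial: m(x) = 7 + 12·x + 9·x^2 (mod 13).
For each evaluation point α_i, compute m(α_i) mod 13:
  α_1 = 1: Horner steps 9 → 8 → 2, so m(1) = 2.
  α_2 = 4: Horner steps 9 → 9 → 4, so m(4) = 4.
  α_3 = 5: Horner steps 9 → 5 → 6, so m(5) = 6.
  α_4 = 3: Horner steps 9 → 0 → 7, so m(3) = 7.
  α_5 = 12: Horner steps 9 → 3 → 4, so m(12) = 4.
Codeword c = [2, 4, 6, 7, 4] ∈ F_13^5.


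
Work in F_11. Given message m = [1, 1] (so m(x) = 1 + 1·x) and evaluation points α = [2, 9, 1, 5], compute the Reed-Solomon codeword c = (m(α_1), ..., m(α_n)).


c = [3, 10, 2, 6]

Message polynomial: m(x) = 1 + 1·x (mod 11).
For each evaluation point α_i, compute m(α_i) mod 11:
  α_1 = 2: Horner steps 1 → 3, so m(2) = 3.
  α_2 = 9: Horner steps 1 → 10, so m(9) = 10.
  α_3 = 1: Horner steps 1 → 2, so m(1) = 2.
  α_4 = 5: Horner steps 1 → 6, so m(5) = 6.
Codeword c = [3, 10, 2, 6] ∈ F_11^4.


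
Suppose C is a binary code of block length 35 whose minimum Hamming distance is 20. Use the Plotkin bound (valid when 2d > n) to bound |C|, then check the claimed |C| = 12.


Plotkin bound M ≤ 8; given |C| = 12 > bound (violated).

Check applicability: 2d = 40, n = 35.
2d − n = 5 > 0, so Plotkin applies.
Compute d/(2d−n) = 20/5 ≈ 4.0000.
⌊d/(2d−n)⌋ = 4.
Plotkin bound: M ≤ 2·4 = 8.
Given |C| = 12, check: VIOLATED.
This |C| is above the Plotkin bound, so no binary code with n = 35, d = 20 and 12 codewords exists.


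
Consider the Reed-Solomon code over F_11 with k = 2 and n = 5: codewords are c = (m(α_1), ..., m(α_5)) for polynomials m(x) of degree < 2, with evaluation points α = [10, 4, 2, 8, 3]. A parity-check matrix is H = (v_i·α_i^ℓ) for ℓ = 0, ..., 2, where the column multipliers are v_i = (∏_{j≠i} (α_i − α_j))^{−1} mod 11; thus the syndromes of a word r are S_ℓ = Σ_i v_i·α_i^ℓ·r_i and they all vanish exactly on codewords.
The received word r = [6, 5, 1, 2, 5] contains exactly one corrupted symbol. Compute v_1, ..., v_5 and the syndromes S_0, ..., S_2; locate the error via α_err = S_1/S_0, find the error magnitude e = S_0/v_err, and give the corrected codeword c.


S = (10, 8, 2), error at position 5, error magnitude e = 2, c = [6, 5, 1, 2, 3].

Step 1: column multipliers v_i = (∏_{j≠i}(α_i − α_j))^{−1} mod 11.
  i = 1 (α = 10): (10−4)(10−2)(10−8)(10−3) = 6·8·2·7 = 672 ≡ 1, so v_1 = 1^{−1} = 1 (mod 11).
  i = 2 (α = 4): (4−10)(4−2)(4−8)(4−3) = (−6)·2·(−4)·1 = 48 ≡ 4, so v_2 = 4^{−1} = 3 (mod 11).
  i = 3 (α = 2): (2−10)(2−4)(2−8)(2−3) = (−8)·(−2)·(−6)·(−1) = 96 ≡ 8, so v_3 = 8^{−1} = 7 (mod 11).
  i = 4 (α = 8): (8−10)(8−4)(8−2)(8−3) = (−2)·4·6·5 = −240 ≡ 2, so v_4 = 2^{−1} = 6 (mod 11).
  i = 5 (α = 3): (3−10)(3−4)(3−2)(3−8) = (−7)·(−1)·1·(−5) = −35 ≡ 9, so v_5 = 9^{−1} = 5 (mod 11).
  v = [1, 3, 7, 6, 5].
Step 2: syndromes of r = [6, 5, 1, 2, 5] (all sums mod 11).
  S_0 = Σ v_i r_i = 1·6 + 3·5 + 7·1 + 6·2 + 5·5 = 65 ≡ 10.
  S_1 = Σ v_i α_i r_i = 1·10·6 + 3·4·5 + 7·2·1 + 6·8·2 + 5·3·5 = 305 ≡ 8.
  α_i^2 mod 11 = [1, 5, 4, 9, 9].
  S_2 = Σ v_i α_i^2 r_i = 1·1·6 + 3·5·5 + 7·4·1 + 6·9·2 + 5·9·5 = 442 ≡ 2.
  S = (10, 8, 2) ≠ 0, so r is not a codeword (an error is present).
Step 3: locate the error. For a single error e at position i, S_ℓ = v_i·e·α_i^ℓ, so α_err = S_1/S_0.
  S_0^{−1} = 10^{−1} = 10 (mod 11), so α_err = 8·10 = 80 ≡ 3 = α_5. Error position i = 5.
  Consistency check: S_2/S_1 = 2·7 = 14 ≡ 3 = α_err ✓ (single-error assumption holds).
Step 4: error magnitude e = S_0/v_5 = S_0·∏_{j≠5}(α_5 − α_j) = 10·9 = 90 ≡ 2 (mod 11).
Step 5: correct position 5: c_5 = r_5 − e = 5 − 2 ≡ 3 (mod 11). Hence c = [6, 5, 1, 2, 3].
  Check: interpolating c through the α_i gives m(x) = 8 + 2·x (degree < 2) with m(α_i) = c_i for every i, so c is indeed a codeword.


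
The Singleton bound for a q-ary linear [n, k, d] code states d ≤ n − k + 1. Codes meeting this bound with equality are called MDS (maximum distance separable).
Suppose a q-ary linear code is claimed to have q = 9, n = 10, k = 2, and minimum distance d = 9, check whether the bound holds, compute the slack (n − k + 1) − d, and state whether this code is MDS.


Singleton RHS = n − k + 1 = 9, slack = 0, bound satisfied, MDS.

Singleton bound: d ≤ n − k + 1.
Here n = 10, k = 2, so n − k + 1 = 9.
Given d = 9, check d ≤ 9: YES.
Slack = (n − k + 1) − d = 0.
The code is MDS (slack = 0).
Description: the claimed parameters are [10, 2, 9]_9; such a code would be MDS (meets Singleton bound).


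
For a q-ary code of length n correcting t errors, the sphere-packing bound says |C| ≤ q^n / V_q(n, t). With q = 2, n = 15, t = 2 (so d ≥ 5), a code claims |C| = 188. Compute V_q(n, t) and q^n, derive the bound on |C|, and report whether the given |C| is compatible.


V_q(n, t) = 121, q^n = 32768, Hamming bound = 270, |C| = 188 ≤ bound (satisfied).

Step 1: Compute V_q(n, t) = Σ_{j=0}^2 C(n, j) (q−1)^j.
  j = 0: C(15,0)·(1)^0 = 1·1 = 1.
  j = 1: C(15,1)·(1)^1 = 15·1 = 15.
  j = 2: C(15,2)·(1)^2 = 105·1 = 105.
  V_q(n, t) = 1 + 15 + 105 = 121.
Step 2: q^n = 2^15 = 32768.
Step 3: Hamming bound ⌊q^n / V_q(n,t)⌋ = ⌊32768/121⌋ = 270.
Step 4: Compare |C| = 188 to 270: satisfied.
The claimed |C| lies below the Hamming bound.


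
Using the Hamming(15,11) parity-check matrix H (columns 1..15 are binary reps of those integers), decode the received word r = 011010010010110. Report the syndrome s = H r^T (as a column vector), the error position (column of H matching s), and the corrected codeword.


s = (0, 1, 0, 0)^T, error position = 4, corrected codeword c = 011110010010110

Compute s = H r^T mod 2 one row at a time:
  s_1 = 1 + 0 + 0 + 1 + 0 + 1 + 1 + 0 = 4 ≡ 0 (mod 2).
  s_2 = 0 + 1 + 0 + 0 + 0 + 1 + 1 + 0 = 3 ≡ 1 (mod 2).
  s_3 = 1 + 1 + 0 + 0 + 0 + 1 + 1 + 0 = 4 ≡ 0 (mod 2).
  s_4 = 0 + 1 + 1 + 0 + 0 + 1 + 1 + 0 = 4 ≡ 0 (mod 2).
s = (0, 1, 0, 0)^T — this equals column 4 of H (binary 0100), so error is at position 4.
Correct: flip bit 4 of r = 011010010010110 to get c = 011110010010110.


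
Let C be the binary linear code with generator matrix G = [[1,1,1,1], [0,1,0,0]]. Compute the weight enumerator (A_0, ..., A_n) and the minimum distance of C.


Weight distribution: A_0 = 1, A_1 = 1, A_3 = 1, A_4 = 1. Minimum distance d = 1.

Enumerate all 2^2 = 4 messages m ∈ F_2^2.
For each, compute codeword c = mG in F_2^4, then tally its weight.
  m = 00 → c = 0000, weight = 0.
  m = 10 → c = 1111, weight = 4.
  m = 01 → c = 0100, weight = 1.
  m = 11 → c = 1011, weight = 3.
Tally weights:
  weight 0: 1 codewords.
  weight 1: 1 codewords.
  weight 3: 1 codewords.
  weight 4: 1 codewords.
Minimum distance d = smallest w > 0 with A_w > 0 = 1.
Sanity: Σ A_w = 4 = 2^2 = 4 ✓.


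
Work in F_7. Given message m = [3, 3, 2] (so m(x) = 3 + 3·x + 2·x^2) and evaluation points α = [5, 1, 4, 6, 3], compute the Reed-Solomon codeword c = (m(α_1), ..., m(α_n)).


c = [5, 1, 5, 2, 2]

Message polynomial: m(x) = 3 + 3·x + 2·x^2 (mod 7).
For each evaluation point α_i, compute m(α_i) mod 7:
  α_1 = 5: Horner steps 2 → 6 → 5, so m(5) = 5.
  α_2 = 1: Horner steps 2 → 5 → 1, so m(1) = 1.
  α_3 = 4: Horner steps 2 → 4 → 5, so m(4) = 5.
  α_4 = 6: Horner steps 2 → 1 → 2, so m(6) = 2.
  α_5 = 3: Horner steps 2 → 2 → 2, so m(3) = 2.
Codeword c = [5, 1, 5, 2, 2] ∈ F_7^5.


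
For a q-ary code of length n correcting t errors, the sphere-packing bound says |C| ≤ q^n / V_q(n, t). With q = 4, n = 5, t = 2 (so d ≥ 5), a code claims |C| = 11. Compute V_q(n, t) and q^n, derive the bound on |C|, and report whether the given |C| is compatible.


V_q(n, t) = 106, q^n = 1024, Hamming bound = 9, |C| = 11 > bound (violated).

Step 1: Compute V_q(n, t) = Σ_{j=0}^2 C(n, j) (q−1)^j.
  j = 0: C(5,0)·(3)^0 = 1·1 = 1.
  j = 1: C(5,1)·(3)^1 = 5·3 = 15.
  j = 2: C(5,2)·(3)^2 = 10·9 = 90.
  V_q(n, t) = 1 + 15 + 90 = 106.
Step 2: q^n = 4^5 = 1024.
Step 3: Hamming bound ⌊q^n / V_q(n,t)⌋ = ⌊1024/106⌋ = 9.
Step 4: Compare |C| = 11 to 9: violated.
The claimed |C| lies above the Hamming bound, so no 4-ary code of length 5 with d ≥ 5 can have 11 codewords.


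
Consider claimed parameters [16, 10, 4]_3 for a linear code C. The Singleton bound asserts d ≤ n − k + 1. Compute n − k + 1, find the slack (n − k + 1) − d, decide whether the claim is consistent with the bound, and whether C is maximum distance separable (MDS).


Singleton RHS = n − k + 1 = 7, slack = 3, bound satisfied, not MDS.

Singleton bound: d ≤ n − k + 1.
Here n = 16, k = 10, so n − k + 1 = 7.
Given d = 4, check d ≤ 7: YES.
Slack = (n − k + 1) − d = 3.
The code is NOT MDS (slack = 3 > 0).
Description: the claimed parameters are [16, 10, 4]_3; such a code would be non-MDS.


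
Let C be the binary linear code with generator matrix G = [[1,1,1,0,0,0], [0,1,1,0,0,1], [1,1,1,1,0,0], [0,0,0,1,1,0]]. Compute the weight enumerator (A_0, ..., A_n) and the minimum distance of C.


Weight distribution: A_0 = 1, A_1 = 2, A_2 = 2, A_3 = 4, A_4 = 5, A_5 = 2. Minimum distance d = 1.

Enumerate all 2^4 = 16 messages m ∈ F_2^4.
For each, compute codeword c = mG in F_2^6, then tally its weight.
  m = 0000 → c = 000000, weight = 0.
  m = 1000 → c = 111000, weight = 3.
  m = 0100 → c = 011001, weight = 3.
  m = 1100 → c = 100001, weight = 2.
  m = 0010 → c = 111100, weight = 4.
  m = 1010 → c = 000100, weight = 1.
  m = 0110 → c = 100101, weight = 3.
  m = 1110 → c = 011101, weight = 4.
  m = 0001 → c = 000110, weight = 2.
  m = 1001 → c = 111110, weight = 5.
  m = 0101 → c = 011111, weight = 5.
  m = 1101 → c = 100111, weight = 4.
  m = 0011 → c = 111010, weight = 4.
  m = 1011 → c = 000010, weight = 1.
  m = 0111 → c = 100011, weight = 3.
  m = 1111 → c = 011011, weight = 4.
Tally weights:
  weight 0: 1 codewords.
  weight 1: 2 codewords.
  weight 2: 2 codewords.
  weight 3: 4 codewords.
  weight 4: 5 codewords.
  weight 5: 2 codewords.
Minimum distance d = smallest w > 0 with A_w > 0 = 1.
Sanity: Σ A_w = 16 = 2^4 = 16 ✓.


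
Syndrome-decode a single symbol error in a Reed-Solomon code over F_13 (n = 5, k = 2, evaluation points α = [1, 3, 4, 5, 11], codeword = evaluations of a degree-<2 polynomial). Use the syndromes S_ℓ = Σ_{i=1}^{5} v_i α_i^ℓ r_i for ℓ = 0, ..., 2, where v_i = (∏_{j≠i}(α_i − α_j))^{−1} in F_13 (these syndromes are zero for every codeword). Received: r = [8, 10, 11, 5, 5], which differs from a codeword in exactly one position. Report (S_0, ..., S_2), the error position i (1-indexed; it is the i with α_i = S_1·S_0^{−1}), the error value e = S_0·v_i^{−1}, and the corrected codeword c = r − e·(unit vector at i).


S = (8, 1, 5), error at position 4, error magnitude e = 6, c = [8, 10, 11, 12, 5].

Step 1: column multipliers v_i = (∏_{j≠i}(α_i − α_j))^{−1} mod 13.
  i = 1 (α = 1): (1−3)(1−4)(1−5)(1−11) = (−2)·(−3)·(−4)·(−10) = 240 ≡ 6, so v_1 = 6^{−1} = 11 (mod 13).
  i = 2 (α = 3): (3−1)(3−4)(3−5)(3−11) = 2·(−1)·(−2)·(−8) = −32 ≡ 7, so v_2 = 7^{−1} = 2 (mod 13).
  i = 3 (α = 4): (4−1)(4−3)(4−5)(4−11) = 3·1·(−1)·(−7) = 21 ≡ 8, so v_3 = 8^{−1} = 5 (mod 13).
  i = 4 (α = 5): (5−1)(5−3)(5−4)(5−11) = 4·2·1·(−6) = −48 ≡ 4, so v_4 = 4^{−1} = 10 (mod 13).
  i = 5 (α = 11): (11−1)(11−3)(11−4)(11−5) = 10·8·7·6 = 3360 ≡ 6, so v_5 = 6^{−1} = 11 (mod 13).
  v = [11, 2, 5, 10, 11].
Step 2: syndromes of r = [8, 10, 11, 5, 5] (all sums mod 13).
  S_0 = Σ v_i r_i = 11·8 + 2·10 + 5·11 + 10·5 + 11·5 = 268 ≡ 8.
  S_1 = Σ v_i α_i r_i = 11·1·8 + 2·3·10 + 5·4·11 + 10·5·5 + 11·11·5 = 1223 ≡ 1.
  α_i^2 mod 13 = [1, 9, 3, 12, 4].
  S_2 = Σ v_i α_i^2 r_i = 11·1·8 + 2·9·10 + 5·3·11 + 10·12·5 + 11·4·5 = 1253 ≡ 5.
  S = (8, 1, 5) ≠ 0, so r is not a codeword (an error is present).
Step 3: locate the error. For a single error e at position i, S_ℓ = v_i·e·α_i^ℓ, so α_err = S_1/S_0.
  S_0^{−1} = 8^{−1} = 5 (mod 13), so α_err = 1·5 = 5 ≡ 5 = α_4. Error position i = 4.
  Consistency check: S_2/S_1 = 5·1 = 5 ≡ 5 = α_err ✓ (single-error assumption holds).
Step 4: error magnitude e = S_0/v_4 = S_0·∏_{j≠4}(α_4 − α_j) = 8·4 = 32 ≡ 6 (mod 13).
Step 5: correct position 4: c_4 = r_4 − e = 5 − 6 ≡ 12 (mod 13). Hence c = [8, 10, 11, 12, 5].
  Check: interpolating c through the α_i gives m(x) = 7 + 1·x (degree < 2) with m(α_i) = c_i for every i, so c is indeed a codeword.


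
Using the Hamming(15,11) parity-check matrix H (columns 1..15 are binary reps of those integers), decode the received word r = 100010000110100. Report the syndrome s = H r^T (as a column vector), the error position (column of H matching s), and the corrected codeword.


s = (1, 0, 0, 0)^T, error position = 8, corrected codeword c = 100010010110100

Compute s = H r^T mod 2 one row at a time:
  s_1 = 0 + 0 + 1 + 1 + 0 + 1 + 0 + 0 = 3 ≡ 1 (mod 2).
  s_2 = 0 + 1 + 0 + 0 + 0 + 1 + 0 + 0 = 2 ≡ 0 (mod 2).
  s_3 = 0 + 0 + 0 + 0 + 1 + 1 + 0 + 0 = 2 ≡ 0 (mod 2).
  s_4 = 1 + 0 + 1 + 0 + 0 + 1 + 1 + 0 = 4 ≡ 0 (mod 2).
s = (1, 0, 0, 0)^T — this equals column 8 of H (binary 1000), so error is at position 8.
Correct: flip bit 8 of r = 100010000110100 to get c = 100010010110100.


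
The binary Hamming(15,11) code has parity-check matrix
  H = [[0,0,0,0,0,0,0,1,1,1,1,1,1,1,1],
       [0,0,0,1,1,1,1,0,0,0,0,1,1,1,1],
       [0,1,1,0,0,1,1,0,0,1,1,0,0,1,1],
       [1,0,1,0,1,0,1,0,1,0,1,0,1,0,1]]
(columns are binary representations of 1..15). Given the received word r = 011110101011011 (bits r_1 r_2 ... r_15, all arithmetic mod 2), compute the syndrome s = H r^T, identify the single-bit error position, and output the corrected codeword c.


s = (1, 0, 0, 0)^T, error position = 8, corrected codeword c = 011110111011011

Compute s = H r^T mod 2 one row at a time:
  s_1 = 0 + 1 + 0 + 1 + 1 + 0 + 1 + 1 = 5 ≡ 1 (mod 2).
  s_2 = 1 + 1 + 0 + 1 + 1 + 0 + 1 + 1 = 6 ≡ 0 (mod 2).
  s_3 = 1 + 1 + 0 + 1 + 0 + 1 + 1 + 1 = 6 ≡ 0 (mod 2).
  s_4 = 0 + 1 + 1 + 1 + 1 + 1 + 0 + 1 = 6 ≡ 0 (mod 2).
s = (1, 0, 0, 0)^T — this equals column 8 of H (binary 1000), so error is at position 8.
Correct: flip bit 8 of r = 011110101011011 to get c = 011110111011011.


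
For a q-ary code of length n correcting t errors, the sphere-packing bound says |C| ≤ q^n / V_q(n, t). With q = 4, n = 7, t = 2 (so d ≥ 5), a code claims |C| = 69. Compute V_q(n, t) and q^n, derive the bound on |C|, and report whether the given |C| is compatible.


V_q(n, t) = 211, q^n = 16384, Hamming bound = 77, |C| = 69 ≤ bound (satisfied).

Step 1: Compute V_q(n, t) = Σ_{j=0}^2 C(n, j) (q−1)^j.
  j = 0: C(7,0)·(3)^0 = 1·1 = 1.
  j = 1: C(7,1)·(3)^1 = 7·3 = 21.
  j = 2: C(7,2)·(3)^2 = 21·9 = 189.
  V_q(n, t) = 1 + 21 + 189 = 211.
Step 2: q^n = 4^7 = 16384.
Step 3: Hamming bound ⌊q^n / V_q(n,t)⌋ = ⌊16384/211⌋ = 77.
Step 4: Compare |C| = 69 to 77: satisfied.
The claimed |C| lies below the Hamming bound.


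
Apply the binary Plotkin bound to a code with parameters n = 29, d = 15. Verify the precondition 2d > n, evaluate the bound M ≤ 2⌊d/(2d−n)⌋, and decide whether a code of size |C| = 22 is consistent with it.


Plotkin bound M ≤ 30; given |C| = 22 ≤ bound (satisfied).

Check applicability: 2d = 30, n = 29.
2d − n = 1 > 0, so Plotkin applies.
Compute d/(2d−n) = 15/1 ≈ 15.0000.
⌊d/(2d−n)⌋ = 15.
Plotkin bound: M ≤ 2·15 = 30.
Given |C| = 22, check: satisfied.
This |C| is below the Plotkin bound.


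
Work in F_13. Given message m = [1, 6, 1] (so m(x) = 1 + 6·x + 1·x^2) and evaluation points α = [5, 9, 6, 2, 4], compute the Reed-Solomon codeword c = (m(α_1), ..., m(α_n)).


c = [4, 6, 8, 4, 2]

Message polynomial: m(x) = 1 + 6·x + 1·x^2 (mod 13).
For each evaluation point α_i, compute m(α_i) mod 13:
  α_1 = 5: Horner steps 1 → 11 → 4, so m(5) = 4.
  α_2 = 9: Horner steps 1 → 2 → 6, so m(9) = 6.
  α_3 = 6: Horner steps 1 → 12 → 8, so m(6) = 8.
  α_4 = 2: Horner steps 1 → 8 → 4, so m(2) = 4.
  α_5 = 4: Horner steps 1 → 10 → 2, so m(4) = 2.
Codeword c = [4, 6, 8, 4, 2] ∈ F_13^5.


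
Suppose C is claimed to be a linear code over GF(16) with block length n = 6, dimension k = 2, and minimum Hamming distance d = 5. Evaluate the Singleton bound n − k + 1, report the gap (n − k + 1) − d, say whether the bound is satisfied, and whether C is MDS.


Singleton RHS = n − k + 1 = 5, slack = 0, bound satisfied, MDS.

Singleton bound: d ≤ n − k + 1.
Here n = 6, k = 2, so n − k + 1 = 5.
Given d = 5, check d ≤ 5: YES.
Slack = (n − k + 1) − d = 0.
The code is MDS (slack = 0).
Description: the claimed parameters are [6, 2, 5]_16; such a code would be MDS (meets Singleton bound).


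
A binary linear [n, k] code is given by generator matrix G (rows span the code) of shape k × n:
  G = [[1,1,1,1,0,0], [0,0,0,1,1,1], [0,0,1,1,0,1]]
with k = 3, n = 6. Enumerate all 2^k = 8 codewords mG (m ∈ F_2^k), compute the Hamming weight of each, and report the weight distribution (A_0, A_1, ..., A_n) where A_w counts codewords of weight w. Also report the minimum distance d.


Weight distribution: A_0 = 1, A_2 = 1, A_3 = 3, A_4 = 2, A_5 = 1. Minimum distance d = 2.

Enumerate all 2^3 = 8 messages m ∈ F_2^3.
For each, compute codeword c = mG in F_2^6, then tally its weight.
  m = 000 → c = 000000, weight = 0.
  m = 100 → c = 111100, weight = 4.
  m = 010 → c = 000111, weight = 3.
  m = 110 → c = 111011, weight = 5.
  m = 001 → c = 001101, weight = 3.
  m = 101 → c = 110001, weight = 3.
  m = 011 → c = 001010, weight = 2.
  m = 111 → c = 110110, weight = 4.
Tally weights:
  weight 0: 1 codewords.
  weight 2: 1 codewords.
  weight 3: 3 codewords.
  weight 4: 2 codewords.
  weight 5: 1 codewords.
Minimum distance d = smallest w > 0 with A_w > 0 = 2.
Sanity: Σ A_w = 8 = 2^3 = 8 ✓.


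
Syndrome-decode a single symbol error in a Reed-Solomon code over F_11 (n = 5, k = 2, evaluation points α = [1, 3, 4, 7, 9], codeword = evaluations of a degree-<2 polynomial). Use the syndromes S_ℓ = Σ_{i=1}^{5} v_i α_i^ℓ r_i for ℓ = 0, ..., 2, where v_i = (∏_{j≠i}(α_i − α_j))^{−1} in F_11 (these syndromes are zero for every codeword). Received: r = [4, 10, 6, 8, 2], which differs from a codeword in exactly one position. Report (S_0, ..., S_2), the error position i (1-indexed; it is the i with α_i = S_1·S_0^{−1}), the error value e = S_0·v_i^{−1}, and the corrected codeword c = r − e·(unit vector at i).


S = (8, 2, 6), error at position 2, error magnitude e = 1, c = [4, 9, 6, 8, 2].

Step 1: column multipliers v_i = (∏_{j≠i}(α_i − α_j))^{−1} mod 11.
  i = 1 (α = 1): (1−3)(1−4)(1−7)(1−9) = (−2)·(−3)·(−6)·(−8) = 288 ≡ 2, so v_1 = 2^{−1} = 6 (mod 11).
  i = 2 (α = 3): (3−1)(3−4)(3−7)(3−9) = 2·(−1)·(−4)·(−6) = −48 ≡ 7, so v_2 = 7^{−1} = 8 (mod 11).
  i = 3 (α = 4): (4−1)(4−3)(4−7)(4−9) = 3·1·(−3)·(−5) = 45 ≡ 1, so v_3 = 1^{−1} = 1 (mod 11).
  i = 4 (α = 7): (7−1)(7−3)(7−4)(7−9) = 6·4·3·(−2) = −144 ≡ 10, so v_4 = 10^{−1} = 10 (mod 11).
  i = 5 (α = 9): (9−1)(9−3)(9−4)(9−7) = 8·6·5·2 = 480 ≡ 7, so v_5 = 7^{−1} = 8 (mod 11).
  v = [6, 8, 1, 10, 8].
Step 2: syndromes of r = [4, 10, 6, 8, 2] (all sums mod 11).
  S_0 = Σ v_i r_i = 6·4 + 8·10 + 1·6 + 10·8 + 8·2 = 206 ≡ 8.
  S_1 = Σ v_i α_i r_i = 6·1·4 + 8·3·10 + 1·4·6 + 10·7·8 + 8·9·2 = 992 ≡ 2.
  α_i^2 mod 11 = [1, 9, 5, 5, 4].
  S_2 = Σ v_i α_i^2 r_i = 6·1·4 + 8·9·10 + 1·5·6 + 10·5·8 + 8·4·2 = 1238 ≡ 6.
  S = (8, 2, 6) ≠ 0, so r is not a codeword (an error is present).
Step 3: locate the error. For a single error e at position i, S_ℓ = v_i·e·α_i^ℓ, so α_err = S_1/S_0.
  S_0^{−1} = 8^{−1} = 7 (mod 11), so α_err = 2·7 = 14 ≡ 3 = α_2. Error position i = 2.
  Consistency check: S_2/S_1 = 6·6 = 36 ≡ 3 = α_err ✓ (single-error assumption holds).
Step 4: error magnitude e = S_0/v_2 = S_0·∏_{j≠2}(α_2 − α_j) = 8·7 = 56 ≡ 1 (mod 11).
Step 5: correct position 2: c_2 = r_2 − e = 10 − 1 ≡ 9 (mod 11). Hence c = [4, 9, 6, 8, 2].
  Check: interpolating c through the α_i gives m(x) = 7 + 8·x (degree < 2) with m(α_i) = c_i for every i, so c is indeed a codeword.


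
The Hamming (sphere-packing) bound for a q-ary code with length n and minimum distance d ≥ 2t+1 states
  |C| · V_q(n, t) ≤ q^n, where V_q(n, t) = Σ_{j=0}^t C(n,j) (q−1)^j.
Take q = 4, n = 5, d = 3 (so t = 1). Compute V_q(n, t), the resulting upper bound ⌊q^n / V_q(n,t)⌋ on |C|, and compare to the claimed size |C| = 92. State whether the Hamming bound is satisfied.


V_q(n, t) = 16, q^n = 1024, Hamming bound = 64, |C| = 92 > bound (violated).

Step 1: Compute V_q(n, t) = Σ_{j=0}^1 C(n, j) (q−1)^j.
  j = 0: C(5,0)·(3)^0 = 1·1 = 1.
  j = 1: C(5,1)·(3)^1 = 5·3 = 15.
  V_q(n, t) = 1 + 15 = 16.
Step 2: q^n = 4^5 = 1024.
Step 3: Hamming bound ⌊q^n / V_q(n,t)⌋ = ⌊1024/16⌋ = 64.
Step 4: Compare |C| = 92 to 64: violated.
The claimed |C| lies above the Hamming bound, so no 4-ary code of length 5 with d ≥ 3 can have 92 codewords.


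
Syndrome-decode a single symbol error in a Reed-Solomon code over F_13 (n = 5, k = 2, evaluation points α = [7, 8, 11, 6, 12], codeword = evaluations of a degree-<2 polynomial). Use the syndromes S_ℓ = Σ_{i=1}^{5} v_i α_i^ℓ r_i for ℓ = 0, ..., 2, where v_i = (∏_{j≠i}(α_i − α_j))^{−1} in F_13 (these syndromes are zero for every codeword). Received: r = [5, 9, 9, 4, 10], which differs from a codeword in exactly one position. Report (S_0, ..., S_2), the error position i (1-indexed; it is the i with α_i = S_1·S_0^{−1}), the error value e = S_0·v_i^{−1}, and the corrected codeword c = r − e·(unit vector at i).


S = (5, 1, 8), error at position 2, error magnitude e = 3, c = [5, 6, 9, 4, 10].

Step 1: column multipliers v_i = (∏_{j≠i}(α_i − α_j))^{−1} mod 13.
  i = 1 (α = 7): (7−8)(7−11)(7−6)(7−12) = (−1)·(−4)·1·(−5) = −20 ≡ 6, so v_1 = 6^{−1} = 11 (mod 13).
  i = 2 (α = 8): (8−7)(8−11)(8−6)(8−12) = 1·(−3)·2·(−4) = 24 ≡ 11, so v_2 = 11^{−1} = 6 (mod 13).
  i = 3 (α = 11): (11−7)(11−8)(11−6)(11−12) = 4·3·5·(−1) = −60 ≡ 5, so v_3 = 5^{−1} = 8 (mod 13).
  i = 4 (α = 6): (6−7)(6−8)(6−11)(6−12) = (−1)·(−2)·(−5)·(−6) = 60 ≡ 8, so v_4 = 8^{−1} = 5 (mod 13).
  i = 5 (α = 12): (12−7)(12−8)(12−11)(12−6) = 5·4·1·6 = 120 ≡ 3, so v_5 = 3^{−1} = 9 (mod 13).
  v = [11, 6, 8, 5, 9].
Step 2: syndromes of r = [5, 9, 9, 4, 10] (all sums mod 13).
  S_0 = Σ v_i r_i = 11·5 + 6·9 + 8·9 + 5·4 + 9·10 = 291 ≡ 5.
  S_1 = Σ v_i α_i r_i = 11·7·5 + 6·8·9 + 8·11·9 + 5·6·4 + 9·12·10 = 2809 ≡ 1.
  α_i^2 mod 13 = [10, 12, 4, 10, 1].
  S_2 = Σ v_i α_i^2 r_i = 11·10·5 + 6·12·9 + 8·4·9 + 5·10·4 + 9·1·10 = 1776 ≡ 8.
  S = (5, 1, 8) ≠ 0, so r is not a codeword (an error is present).
Step 3: locate the error. For a single error e at position i, S_ℓ = v_i·e·α_i^ℓ, so α_err = S_1/S_0.
  S_0^{−1} = 5^{−1} = 8 (mod 13), so α_err = 1·8 = 8 ≡ 8 = α_2. Error position i = 2.
  Consistency check: S_2/S_1 = 8·1 = 8 ≡ 8 = α_err ✓ (single-error assumption holds).
Step 4: error magnitude e = S_0/v_2 = S_0·∏_{j≠2}(α_2 − α_j) = 5·11 = 55 ≡ 3 (mod 13).
Step 5: correct position 2: c_2 = r_2 − e = 9 − 3 ≡ 6 (mod 13). Hence c = [5, 6, 9, 4, 10].
  Check: interpolating c through the α_i gives m(x) = 11 + 1·x (degree < 2) with m(α_i) = c_i for every i, so c is indeed a codeword.


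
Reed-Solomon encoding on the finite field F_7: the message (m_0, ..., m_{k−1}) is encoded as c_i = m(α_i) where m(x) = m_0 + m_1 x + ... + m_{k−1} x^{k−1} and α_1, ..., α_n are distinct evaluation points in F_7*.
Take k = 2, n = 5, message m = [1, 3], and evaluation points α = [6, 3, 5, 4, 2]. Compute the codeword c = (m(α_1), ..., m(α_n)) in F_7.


c = [5, 3, 2, 6, 0]

Message polynomial: m(x) = 1 + 3·x (mod 7).
For each evaluation point α_i, compute m(α_i) mod 7:
  α_1 = 6: Horner steps 3 → 5, so m(6) = 5.
  α_2 = 3: Horner steps 3 → 3, so m(3) = 3.
  α_3 = 5: Horner steps 3 → 2, so m(5) = 2.
  α_4 = 4: Horner steps 3 → 6, so m(4) = 6.
  α_5 = 2: Horner steps 3 → 0, so m(2) = 0.
Codeword c = [5, 3, 2, 6, 0] ∈ F_7^5.


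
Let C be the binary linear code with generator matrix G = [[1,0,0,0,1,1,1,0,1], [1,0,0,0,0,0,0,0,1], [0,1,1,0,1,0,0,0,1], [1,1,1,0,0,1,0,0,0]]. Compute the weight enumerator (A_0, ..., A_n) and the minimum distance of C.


Weight distribution: A_0 = 1, A_1 = 1, A_2 = 2, A_3 = 2, A_4 = 5, A_5 = 5. Minimum distance d = 1.

Enumerate all 2^4 = 16 messages m ∈ F_2^4.
For each, compute codeword c = mG in F_2^9, then tally its weight.
  m = 0000 → c = 000000000, weight = 0.
  m = 1000 → c = 100011101, weight = 5.
  m = 0100 → c = 100000001, weight = 2.
  m = 1100 → c = 000011100, weight = 3.
  m = 0010 → c = 011010001, weight = 4.
  m = 1010 → c = 111001100, weight = 5.
  m = 0110 → c = 111010000, weight = 4.
  m = 1110 → c = 011001101, weight = 5.
  m = 0001 → c = 111001000, weight = 4.
  m = 1001 → c = 011010101, weight = 5.
  m = 0101 → c = 011001001, weight = 4.
  m = 1101 → c = 111010100, weight = 5.
  m = 0011 → c = 100011001, weight = 4.
  m = 1011 → c = 000000100, weight = 1.
  m = 0111 → c = 000011000, weight = 2.
  m = 1111 → c = 100000101, weight = 3.
Tally weights:
  weight 0: 1 codewords.
  weight 1: 1 codewords.
  weight 2: 2 codewords.
  weight 3: 2 codewords.
  weight 4: 5 codewords.
  weight 5: 5 codewords.
Minimum distance d = smallest w > 0 with A_w > 0 = 1.
Sanity: Σ A_w = 16 = 2^4 = 16 ✓.


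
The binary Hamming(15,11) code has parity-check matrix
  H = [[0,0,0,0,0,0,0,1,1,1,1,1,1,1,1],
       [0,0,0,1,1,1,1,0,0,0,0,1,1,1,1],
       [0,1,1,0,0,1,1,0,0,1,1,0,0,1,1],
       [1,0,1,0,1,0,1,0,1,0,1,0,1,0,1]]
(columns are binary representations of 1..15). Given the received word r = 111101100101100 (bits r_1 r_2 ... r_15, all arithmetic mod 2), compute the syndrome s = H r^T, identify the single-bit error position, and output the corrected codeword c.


s = (1, 1, 1, 0)^T, error position = 14, corrected codeword c = 111101100101110

Compute s = H r^T mod 2 one row at a time:
  s_1 = 0 + 0 + 1 + 0 + 1 + 1 + 0 + 0 = 3 ≡ 1 (mod 2).
  s_2 = 1 + 0 + 1 + 1 + 1 + 1 + 0 + 0 = 5 ≡ 1 (mod 2).
  s_3 = 1 + 1 + 1 + 1 + 1 + 0 + 0 + 0 = 5 ≡ 1 (mod 2).
  s_4 = 1 + 1 + 0 + 1 + 0 + 0 + 1 + 0 = 4 ≡ 0 (mod 2).
s = (1, 1, 1, 0)^T — this equals column 14 of H (binary 1110), so error is at position 14.
Correct: flip bit 14 of r = 111101100101100 to get c = 111101100101110.


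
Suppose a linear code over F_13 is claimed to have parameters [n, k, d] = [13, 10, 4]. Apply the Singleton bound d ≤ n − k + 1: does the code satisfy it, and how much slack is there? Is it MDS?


Singleton RHS = n − k + 1 = 4, slack = 0, bound satisfied, MDS.

Singleton bound: d ≤ n − k + 1.
Here n = 13, k = 10, so n − k + 1 = 4.
Given d = 4, check d ≤ 4: YES.
Slack = (n − k + 1) − d = 0.
The code is MDS (slack = 0).
Description: the claimed parameters are [13, 10, 4]_13; such a code would be MDS (meets Singleton bound).


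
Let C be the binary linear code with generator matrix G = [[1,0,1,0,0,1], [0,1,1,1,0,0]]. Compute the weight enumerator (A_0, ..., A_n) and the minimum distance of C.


Weight distribution: A_0 = 1, A_3 = 2, A_4 = 1. Minimum distance d = 3.

Enumerate all 2^2 = 4 messages m ∈ F_2^2.
For each, compute codeword c = mG in F_2^6, then tally its weight.
  m = 00 → c = 000000, weight = 0.
  m = 10 → c = 101001, weight = 3.
  m = 01 → c = 011100, weight = 3.
  m = 11 → c = 110101, weight = 4.
Tally weights:
  weight 0: 1 codewords.
  weight 3: 2 codewords.
  weight 4: 1 codewords.
Minimum distance d = smallest w > 0 with A_w > 0 = 3.
Sanity: Σ A_w = 4 = 2^2 = 4 ✓.


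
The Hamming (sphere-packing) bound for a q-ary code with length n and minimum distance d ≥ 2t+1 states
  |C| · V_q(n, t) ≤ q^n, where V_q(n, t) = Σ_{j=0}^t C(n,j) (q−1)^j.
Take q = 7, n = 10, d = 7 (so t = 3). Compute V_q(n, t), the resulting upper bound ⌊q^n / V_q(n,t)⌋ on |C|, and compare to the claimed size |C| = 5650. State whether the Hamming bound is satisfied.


V_q(n, t) = 27601, q^n = 282475249, Hamming bound = 10234, |C| = 5650 ≤ bound (satisfied).

Step 1: Compute V_q(n, t) = Σ_{j=0}^3 C(n, j) (q−1)^j.
  j = 0: C(10,0)·(6)^0 = 1·1 = 1.
  j = 1: C(10,1)·(6)^1 = 10·6 = 60.
  j = 2: C(10,2)·(6)^2 = 45·36 = 1620.
  j = 3: C(10,3)·(6)^3 = 120·216 = 25920.
  V_q(n, t) = 1 + 60 + 1620 + 25920 = 27601.
Step 2: q^n = 7^10 = 282475249.
Step 3: Hamming bound ⌊q^n / V_q(n,t)⌋ = ⌊282475249/27601⌋ = 10234.
Step 4: Compare |C| = 5650 to 10234: satisfied.
The claimed |C| lies below the Hamming bound.


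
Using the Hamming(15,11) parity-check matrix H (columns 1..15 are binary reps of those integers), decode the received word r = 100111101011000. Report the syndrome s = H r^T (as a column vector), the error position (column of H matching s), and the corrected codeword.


s = (1, 1, 1, 1)^T, error position = 15, corrected codeword c = 100111101011001

Compute s = H r^T mod 2 one row at a time:
  s_1 = 0 + 1 + 0 + 1 + 1 + 0 + 0 + 0 = 3 ≡ 1 (mod 2).
  s_2 = 1 + 1 + 1 + 1 + 1 + 0 + 0 + 0 = 5 ≡ 1 (mod 2).
  s_3 = 0 + 0 + 1 + 1 + 0 + 1 + 0 + 0 = 3 ≡ 1 (mod 2).
  s_4 = 1 + 0 + 1 + 1 + 1 + 1 + 0 + 0 = 5 ≡ 1 (mod 2).
s = (1, 1, 1, 1)^T — this equals column 15 of H (binary 1111), so error is at position 15.
Correct: flip bit 15 of r = 100111101011000 to get c = 100111101011001.


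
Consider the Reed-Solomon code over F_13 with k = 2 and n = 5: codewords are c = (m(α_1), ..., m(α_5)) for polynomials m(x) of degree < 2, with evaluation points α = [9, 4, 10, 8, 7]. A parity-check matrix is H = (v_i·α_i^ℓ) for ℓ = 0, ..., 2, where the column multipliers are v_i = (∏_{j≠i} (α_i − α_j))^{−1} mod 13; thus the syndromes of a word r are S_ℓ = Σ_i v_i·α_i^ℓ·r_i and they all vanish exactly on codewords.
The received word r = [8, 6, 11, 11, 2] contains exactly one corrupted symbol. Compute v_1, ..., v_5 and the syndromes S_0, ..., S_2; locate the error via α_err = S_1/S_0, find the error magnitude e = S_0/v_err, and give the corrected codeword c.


S = (4, 6, 9), error at position 4, error magnitude e = 6, c = [8, 6, 11, 5, 2].

Step 1: column multipliers v_i = (∏_{j≠i}(α_i − α_j))^{−1} mod 13.
  i = 1 (α = 9): (9−4)(9−10)(9−8)(9−7) = 5·(−1)·1·2 = −10 ≡ 3, so v_1 = 3^{−1} = 9 (mod 13).
  i = 2 (α = 4): (4−9)(4−10)(4−8)(4−7) = (−5)·(−6)·(−4)·(−3) = 360 ≡ 9, so v_2 = 9^{−1} = 3 (mod 13).
  i = 3 (α = 10): (10−9)(10−4)(10−8)(10−7) = 1·6·2·3 = 36 ≡ 10, so v_3 = 10^{−1} = 4 (mod 13).
  i = 4 (α = 8): (8−9)(8−4)(8−10)(8−7) = (−1)·4·(−2)·1 = 8 ≡ 8, so v_4 = 8^{−1} = 5 (mod 13).
  i = 5 (α = 7): (7−9)(7−4)(7−10)(7−8) = (−2)·3·(−3)·(−1) = −18 ≡ 8, so v_5 = 8^{−1} = 5 (mod 13).
  v = [9, 3, 4, 5, 5].
Step 2: syndromes of r = [8, 6, 11, 11, 2] (all sums mod 13).
  S_0 = Σ v_i r_i = 9·8 + 3·6 + 4·11 + 5·11 + 5·2 = 199 ≡ 4.
  S_1 = Σ v_i α_i r_i = 9·9·8 + 3·4·6 + 4·10·11 + 5·8·11 + 5·7·2 = 1670 ≡ 6.
  α_i^2 mod 13 = [3, 3, 9, 12, 10].
  S_2 = Σ v_i α_i^2 r_i = 9·3·8 + 3·3·6 + 4·9·11 + 5·12·11 + 5·10·2 = 1426 ≡ 9.
  S = (4, 6, 9) ≠ 0, so r is not a codeword (an error is present).
Step 3: locate the error. For a single error e at position i, S_ℓ = v_i·e·α_i^ℓ, so α_err = S_1/S_0.
  S_0^{−1} = 4^{−1} = 10 (mod 13), so α_err = 6·10 = 60 ≡ 8 = α_4. Error position i = 4.
  Consistency check: S_2/S_1 = 9·11 = 99 ≡ 8 = α_err ✓ (single-error assumption holds).
Step 4: error magnitude e = S_0/v_4 = S_0·∏_{j≠4}(α_4 − α_j) = 4·8 = 32 ≡ 6 (mod 13).
Step 5: correct position 4: c_4 = r_4 − e = 11 − 6 ≡ 5 (mod 13). Hence c = [8, 6, 11, 5, 2].
  Check: interpolating c through the α_i gives m(x) = 7 + 3·x (degree < 2) with m(α_i) = c_i for every i, so c is indeed a codeword.


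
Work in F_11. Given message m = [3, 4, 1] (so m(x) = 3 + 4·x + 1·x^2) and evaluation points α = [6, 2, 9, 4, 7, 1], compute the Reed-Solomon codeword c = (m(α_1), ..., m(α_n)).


c = [8, 4, 10, 2, 3, 8]

Message polynomial: m(x) = 3 + 4·x + 1·x^2 (mod 11).
For each evaluation point α_i, compute m(α_i) mod 11:
  α_1 = 6: Horner steps 1 → 10 → 8, so m(6) = 8.
  α_2 = 2: Horner steps 1 → 6 → 4, so m(2) = 4.
  α_3 = 9: Horner steps 1 → 2 → 10, so m(9) = 10.
  α_4 = 4: Horner steps 1 → 8 → 2, so m(4) = 2.
  α_5 = 7: Horner steps 1 → 0 → 3, so m(7) = 3.
  α_6 = 1: Horner steps 1 → 5 → 8, so m(1) = 8.
Codeword c = [8, 4, 10, 2, 3, 8] ∈ F_11^6.


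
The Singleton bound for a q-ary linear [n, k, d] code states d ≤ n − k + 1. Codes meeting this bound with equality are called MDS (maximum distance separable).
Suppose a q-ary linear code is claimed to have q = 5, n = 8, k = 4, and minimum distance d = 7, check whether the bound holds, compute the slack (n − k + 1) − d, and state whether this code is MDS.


Singleton RHS = n − k + 1 = 5, slack = -2, bound violated (no such code; not MDS).

Singleton bound: d ≤ n − k + 1.
Here n = 8, k = 4, so n − k + 1 = 5.
Given d = 7, check d ≤ 5: NO.
Slack = (n − k + 1) − d = -2.
The slack is negative: d = 7 exceeds n − k + 1 = 5 by 2, so the Singleton bound is violated and no linear [8, 4, 7]_5 code can exist. In particular it is not MDS (MDS requires d = n − k + 1 exactly).
Description: the claimed parameters are [8, 4, 7]_5; such a code would be impossible (violates the Singleton bound).


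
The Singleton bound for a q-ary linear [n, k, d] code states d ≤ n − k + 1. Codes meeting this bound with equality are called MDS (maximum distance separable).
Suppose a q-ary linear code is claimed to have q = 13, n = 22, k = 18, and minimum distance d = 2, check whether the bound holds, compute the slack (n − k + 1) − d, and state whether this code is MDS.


Singleton RHS = n − k + 1 = 5, slack = 3, bound satisfied, not MDS.

Singleton bound: d ≤ n − k + 1.
Here n = 22, k = 18, so n − k + 1 = 5.
Given d = 2, check d ≤ 5: YES.
Slack = (n − k + 1) − d = 3.
The code is NOT MDS (slack = 3 > 0).
Description: the claimed parameters are [22, 18, 2]_13; such a code would be non-MDS.


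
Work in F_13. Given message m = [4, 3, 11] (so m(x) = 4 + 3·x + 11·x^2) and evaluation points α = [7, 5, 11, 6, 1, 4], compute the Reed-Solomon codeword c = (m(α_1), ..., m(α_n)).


c = [5, 8, 3, 2, 5, 10]

Message polynomial: m(x) = 4 + 3·x + 11·x^2 (mod 13).
For each evaluation point α_i, compute m(α_i) mod 13:
  α_1 = 7: Horner steps 11 → 2 → 5, so m(7) = 5.
  α_2 = 5: Horner steps 11 → 6 → 8, so m(5) = 8.
  α_3 = 11: Horner steps 11 → 7 → 3, so m(11) = 3.
  α_4 = 6: Horner steps 11 → 4 → 2, so m(6) = 2.
  α_5 = 1: Horner steps 11 → 1 → 5, so m(1) = 5.
  α_6 = 4: Horner steps 11 → 8 → 10, so m(4) = 10.
Codeword c = [5, 8, 3, 2, 5, 10] ∈ F_13^6.
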